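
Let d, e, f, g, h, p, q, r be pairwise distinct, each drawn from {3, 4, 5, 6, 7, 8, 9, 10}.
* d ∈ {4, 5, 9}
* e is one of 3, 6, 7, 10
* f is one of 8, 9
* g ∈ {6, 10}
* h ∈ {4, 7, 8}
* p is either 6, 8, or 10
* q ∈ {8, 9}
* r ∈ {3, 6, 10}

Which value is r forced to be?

Among the 8 variables, 5 fits only d (and all 8 values in {3, 4, 5, 6, 7, 8, 9, 10} must be used), so d = 5.
Among the 7 still-open variables, 4 fits only h (and all 7 values in {3, 4, 6, 7, 8, 9, 10} must be used), so h = 4.
Among the 6 still-open variables, 7 fits only e (and all 6 values in {3, 6, 7, 8, 9, 10} must be used), so e = 7.
Among the 5 still-open variables, 3 fits only r (and all 5 values in {3, 6, 8, 9, 10} must be used), so r = 3.

3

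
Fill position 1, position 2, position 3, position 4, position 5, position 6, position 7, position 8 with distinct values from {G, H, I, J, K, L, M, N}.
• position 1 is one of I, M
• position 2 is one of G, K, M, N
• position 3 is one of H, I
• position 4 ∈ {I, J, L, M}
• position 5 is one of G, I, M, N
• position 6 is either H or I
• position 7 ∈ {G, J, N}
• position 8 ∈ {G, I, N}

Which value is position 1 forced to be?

Among the 8 variables, K fits only position 2 (and all 8 values in {G, H, I, J, K, L, M, N} must be used), so position 2 = K.
Among the 7 still-open variables, L fits only position 4 (and all 7 values in {G, H, I, J, L, M, N} must be used), so position 4 = L.
The 6 still-open variables together cover exactly {G, H, I, J, M, N} — 6 values for 6 variables — and J appears only in position 7's list, so position 7 = J.
The 2 variables position 3 and position 6 are confined to {H, I}, which locks those values in; drop them from position 1, position 5, position 8.
So position 1 = M.

M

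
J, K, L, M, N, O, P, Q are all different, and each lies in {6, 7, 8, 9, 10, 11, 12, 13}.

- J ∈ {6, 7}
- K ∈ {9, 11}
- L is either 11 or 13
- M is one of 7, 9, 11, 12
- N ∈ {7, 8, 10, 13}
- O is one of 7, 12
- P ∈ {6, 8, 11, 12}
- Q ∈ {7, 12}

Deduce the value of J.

6

Among the 8 variables, 10 fits only N (and all 8 values in {6, 7, 8, 9, 10, 11, 12, 13} must be used), so N = 10.
The 7 still-open variables draw from only 7 values {6, 7, 8, 9, 11, 12, 13}, so each is used; only P can be 8, hence P = 8.
The 6 still-open variables draw from only 6 values {6, 7, 9, 11, 12, 13}, so each is used; only J can be 6, hence J = 6.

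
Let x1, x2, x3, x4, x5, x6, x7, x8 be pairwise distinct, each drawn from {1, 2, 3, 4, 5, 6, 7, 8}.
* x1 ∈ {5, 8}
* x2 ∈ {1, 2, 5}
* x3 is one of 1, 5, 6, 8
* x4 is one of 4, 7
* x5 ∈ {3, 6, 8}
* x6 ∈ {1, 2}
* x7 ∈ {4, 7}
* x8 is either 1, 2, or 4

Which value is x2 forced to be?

5

Among the 8 variables, 3 fits only x5 (and all 8 values in {1, 2, 3, 4, 5, 6, 7, 8} must be used), so x5 = 3.
The 7 still-open variables together cover exactly {1, 2, 4, 5, 6, 7, 8} — 7 values for 7 variables — and 6 appears only in x3's list, so x3 = 6.
Among the 6 still-open variables, 8 fits only x1 (and all 6 values in {1, 2, 4, 5, 7, 8} must be used), so x1 = 8.
The 5 still-open variables draw from only 5 values {1, 2, 4, 5, 7}, so each is used; only x2 can be 5, hence x2 = 5.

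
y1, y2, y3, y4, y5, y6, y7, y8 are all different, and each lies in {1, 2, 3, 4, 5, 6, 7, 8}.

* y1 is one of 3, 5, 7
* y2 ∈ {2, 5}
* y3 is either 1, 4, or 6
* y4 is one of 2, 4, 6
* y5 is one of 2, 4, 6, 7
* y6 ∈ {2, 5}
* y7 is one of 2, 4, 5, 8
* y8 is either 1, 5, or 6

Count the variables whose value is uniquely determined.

3

The 8 variables draw from only 8 values {1, 2, 3, 4, 5, 6, 7, 8}, so each is used; only y1 can be 3, hence y1 = 3.
The 7 still-open variables draw from only 7 values {1, 2, 4, 5, 6, 7, 8}, so each is used; only y5 can be 7, hence y5 = 7.
Among the 6 still-open variables, 8 fits only y7 (and all 6 values in {1, 2, 4, 5, 6, 8} must be used), so y7 = 8.
y2 and y6 share exactly the 2 values {2, 5}; by pigeonhole those values go to them, so strike 2, 5 from y4, y8.
Determined: y1=3, y5=7, y7=8. The other variables each still have more than one consistent value. That makes 3.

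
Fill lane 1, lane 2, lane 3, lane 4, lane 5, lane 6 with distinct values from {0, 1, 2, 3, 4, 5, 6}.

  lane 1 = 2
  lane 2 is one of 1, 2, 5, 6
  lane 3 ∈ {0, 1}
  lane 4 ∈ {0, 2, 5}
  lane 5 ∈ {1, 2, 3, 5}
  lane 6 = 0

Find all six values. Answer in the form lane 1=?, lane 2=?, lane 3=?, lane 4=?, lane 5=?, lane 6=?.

lane 1=2, lane 2=6, lane 3=1, lane 4=5, lane 5=3, lane 6=0

lane 1's domain is down to {2}, so lane 1 = 2. Strike 2 from lane 2, lane 4, lane 5.
lane 6 must be 0 (only option left). Eliminate 0 elsewhere: lane 3, lane 4.
lane 3 has just one choice, so lane 3 = 1. Remove 1 from lane 2, lane 5.
lane 4's domain is down to {5}, so lane 4 = 5. Strike 5 from lane 2, lane 5.
lane 5 must be 3 (only option left).
lane 2 has just one choice, so lane 2 = 6.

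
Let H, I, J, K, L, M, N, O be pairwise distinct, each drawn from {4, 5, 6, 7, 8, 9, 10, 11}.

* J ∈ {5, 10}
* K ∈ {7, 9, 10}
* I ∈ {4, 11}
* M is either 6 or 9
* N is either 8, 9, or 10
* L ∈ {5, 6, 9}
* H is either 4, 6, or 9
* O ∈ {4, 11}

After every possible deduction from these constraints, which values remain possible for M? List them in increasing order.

Among the 8 variables, 7 fits only K (and all 8 values in {4, 5, 6, 7, 8, 9, 10, 11} must be used), so K = 7.
The 7 still-open variables draw from only 7 values {4, 5, 6, 8, 9, 10, 11}, so each is used; only N can be 8, hence N = 8.
The 6 still-open variables draw from only 6 values {4, 5, 6, 9, 10, 11}, so each is used; only J can be 10, hence J = 10.
The 5 still-open variables together cover exactly {4, 5, 6, 9, 11} — 5 values for 5 variables — and 5 appears only in L's list, so L = 5.
I and O share exactly the 2 values {4, 11}; by pigeonhole those values go to them, so strike 4, 11 from H.
No further eliminations apply; M can still be any of 6, 9.

6, 9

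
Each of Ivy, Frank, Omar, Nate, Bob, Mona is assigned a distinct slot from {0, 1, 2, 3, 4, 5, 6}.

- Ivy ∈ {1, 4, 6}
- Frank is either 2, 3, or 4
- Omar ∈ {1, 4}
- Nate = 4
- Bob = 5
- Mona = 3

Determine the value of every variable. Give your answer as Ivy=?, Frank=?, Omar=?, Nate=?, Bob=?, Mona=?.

Ivy=6, Frank=2, Omar=1, Nate=4, Bob=5, Mona=3

Nate has just one choice, so Nate = 4. So Ivy, Frank, Omar can't be 4.
Bob's domain is down to {5}, so Bob = 5.
Mona must be 3 (only option left). Remove 3 from Frank.
Frank must be 2 (only option left).
Omar's domain is down to {1}, so Omar = 1. So Ivy can't be 1.
Ivy has just one choice, so Ivy = 6.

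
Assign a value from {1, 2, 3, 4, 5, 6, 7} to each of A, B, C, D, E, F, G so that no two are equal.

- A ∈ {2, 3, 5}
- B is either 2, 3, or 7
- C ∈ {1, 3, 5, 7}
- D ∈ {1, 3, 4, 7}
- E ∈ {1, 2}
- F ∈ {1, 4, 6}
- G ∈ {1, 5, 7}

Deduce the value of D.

Among the 7 variables, 6 fits only F (and all 7 values in {1, 2, 3, 4, 5, 6, 7} must be used), so F = 6.
The 6 still-open variables draw from only 6 values {1, 2, 3, 4, 5, 7}, so each is used; only D can be 4, hence D = 4.

4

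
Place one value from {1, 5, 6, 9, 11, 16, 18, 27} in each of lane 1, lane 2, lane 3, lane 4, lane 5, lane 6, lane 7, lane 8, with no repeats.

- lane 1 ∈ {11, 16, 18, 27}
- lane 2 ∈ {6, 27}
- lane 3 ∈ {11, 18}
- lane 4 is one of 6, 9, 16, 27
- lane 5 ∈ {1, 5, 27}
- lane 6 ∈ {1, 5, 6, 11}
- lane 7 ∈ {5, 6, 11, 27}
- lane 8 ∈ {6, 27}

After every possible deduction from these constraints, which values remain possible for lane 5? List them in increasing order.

The 8 variables draw from only 8 values {1, 5, 6, 9, 11, 16, 18, 27}, so each is used; only lane 4 can be 9, hence lane 4 = 9.
Among the 7 still-open variables, 16 fits only lane 1 (and all 7 values in {1, 5, 6, 11, 16, 18, 27} must be used), so lane 1 = 16.
The 6 still-open variables together cover exactly {1, 5, 6, 11, 18, 27} — 6 values for 6 variables — and 18 appears only in lane 3's list, so lane 3 = 18.
lane 2 and lane 8 share exactly the 2 values {6, 27}; by pigeonhole those values go to them, so strike 6, 27 from lane 5, lane 6, lane 7.
No further eliminations apply; lane 5 can still be any of 1, 5.

1, 5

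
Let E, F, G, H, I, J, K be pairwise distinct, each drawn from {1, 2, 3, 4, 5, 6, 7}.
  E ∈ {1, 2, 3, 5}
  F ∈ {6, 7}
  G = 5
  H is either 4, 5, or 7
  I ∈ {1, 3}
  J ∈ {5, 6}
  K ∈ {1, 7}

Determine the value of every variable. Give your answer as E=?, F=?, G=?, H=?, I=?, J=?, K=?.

G has just one choice, so G = 5. Eliminate 5 elsewhere: E, H, J.
That leaves J = 6. Remove 6 from F.
F's domain is down to {7}, so F = 7. Strike 7 from H, K.
H must be 4 (only option left).
K has just one choice, so K = 1. Eliminate 1 elsewhere: E, I.
That leaves I = 3. So E can't be 3.
That leaves E = 2.

E=2, F=7, G=5, H=4, I=3, J=6, K=1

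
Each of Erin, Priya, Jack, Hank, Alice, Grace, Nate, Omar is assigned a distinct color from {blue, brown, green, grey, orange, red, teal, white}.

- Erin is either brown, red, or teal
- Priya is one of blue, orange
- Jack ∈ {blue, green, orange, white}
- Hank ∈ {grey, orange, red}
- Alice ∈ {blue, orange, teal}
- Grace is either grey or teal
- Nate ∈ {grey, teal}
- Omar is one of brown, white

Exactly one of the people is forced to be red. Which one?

Hank

The 8 variables draw from only 8 values {blue, brown, green, grey, orange, red, teal, white}, so each is used; only Jack can be green, hence Jack = green.
Among the 7 still-open variables, white fits only Omar (and all 7 values in {blue, brown, grey, orange, red, teal, white} must be used), so Omar = white.
Among the 6 still-open variables, brown fits only Erin (and all 6 values in {blue, brown, grey, orange, red, teal} must be used), so Erin = brown.
The 5 still-open variables together cover exactly {blue, grey, orange, red, teal} — 5 values for 5 variables — and red appears only in Hank's list, so Hank = red.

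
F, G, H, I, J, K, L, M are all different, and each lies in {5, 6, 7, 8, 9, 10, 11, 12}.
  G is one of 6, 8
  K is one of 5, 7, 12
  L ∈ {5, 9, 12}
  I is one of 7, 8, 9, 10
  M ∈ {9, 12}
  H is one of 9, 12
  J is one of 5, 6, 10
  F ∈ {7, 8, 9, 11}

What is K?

7

Among the 8 variables, 11 fits only F (and all 8 values in {5, 6, 7, 8, 9, 10, 11, 12} must be used), so F = 11.
H and M share exactly the 2 values {9, 12}; by pigeonhole those values go to them, so strike 9, 12 from I, K, L.
L must be 5 (only option left). Strike 5 from J, K.
So K = 7.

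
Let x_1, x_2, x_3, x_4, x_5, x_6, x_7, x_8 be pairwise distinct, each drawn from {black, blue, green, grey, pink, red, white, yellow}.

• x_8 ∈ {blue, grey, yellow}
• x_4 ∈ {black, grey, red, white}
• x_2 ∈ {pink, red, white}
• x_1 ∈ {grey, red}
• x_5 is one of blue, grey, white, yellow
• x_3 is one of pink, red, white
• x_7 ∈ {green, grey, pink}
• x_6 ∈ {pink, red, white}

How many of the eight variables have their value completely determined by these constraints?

3

The 8 variables draw from only 8 values {black, blue, green, grey, pink, red, white, yellow}, so each is used; only x_4 can be black, hence x_4 = black.
The 7 still-open variables draw from only 7 values {blue, green, grey, pink, red, white, yellow}, so each is used; only x_7 can be green, hence x_7 = green.
The 3 variables x_2, x_3, x_6 are confined to {pink, red, white}, which locks those values in; drop them from x_1, x_5.
x_1 has just one choice, so x_1 = grey. Strike grey from x_5, x_8.
Determined: x_1=grey, x_4=black, x_7=green. The other variables each still have more than one consistent value. That makes 3.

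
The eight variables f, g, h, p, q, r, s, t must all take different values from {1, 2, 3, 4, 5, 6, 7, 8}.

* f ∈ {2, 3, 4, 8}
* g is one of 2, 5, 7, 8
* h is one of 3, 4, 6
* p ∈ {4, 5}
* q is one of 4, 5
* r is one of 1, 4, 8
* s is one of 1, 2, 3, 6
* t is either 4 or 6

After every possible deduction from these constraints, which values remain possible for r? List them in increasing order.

Among the 8 variables, 7 fits only g (and all 8 values in {1, 2, 3, 4, 5, 6, 7, 8} must be used), so g = 7.
p and q share exactly the 2 values {4, 5}; by pigeonhole those values go to them, so strike 4, 5 from f, h, r, t.
t must be 6 (only option left). Remove 6 from h, s.
That leaves h = 3. Remove 3 from f, s.
No further eliminations apply; r can still be any of 1, 8.

1, 8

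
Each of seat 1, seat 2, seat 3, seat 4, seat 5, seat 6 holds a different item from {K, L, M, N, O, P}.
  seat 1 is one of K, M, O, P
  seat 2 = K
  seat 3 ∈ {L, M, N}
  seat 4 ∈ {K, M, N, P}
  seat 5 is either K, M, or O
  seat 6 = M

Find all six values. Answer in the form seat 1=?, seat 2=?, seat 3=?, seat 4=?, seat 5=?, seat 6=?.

seat 2's domain is down to {K}, so seat 2 = K. Remove K from seat 1, seat 4, seat 5.
seat 6's domain is down to {M}, so seat 6 = M. So seat 1, seat 3, seat 4, seat 5 can't be M.
That leaves seat 5 = O. Remove O from seat 1.
seat 1 must be P (only option left). Remove P from seat 4.
seat 4's domain is down to {N}, so seat 4 = N. Eliminate N elsewhere: seat 3.
That leaves seat 3 = L.

seat 1=P, seat 2=K, seat 3=L, seat 4=N, seat 5=O, seat 6=M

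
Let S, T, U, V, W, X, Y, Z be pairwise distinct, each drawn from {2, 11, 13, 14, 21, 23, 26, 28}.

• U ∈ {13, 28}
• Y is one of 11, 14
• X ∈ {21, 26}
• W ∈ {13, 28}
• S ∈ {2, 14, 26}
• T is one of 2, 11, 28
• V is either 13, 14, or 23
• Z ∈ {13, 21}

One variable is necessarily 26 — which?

X

Among the 8 variables, 23 fits only V (and all 8 values in {2, 11, 13, 14, 21, 23, 26, 28} must be used), so V = 23.
The 2 variables U and W are confined to {13, 28}, which locks those values in; drop them from T, Z.
Z's domain is down to {21}, so Z = 21. Strike 21 from X.
So 26 goes to X.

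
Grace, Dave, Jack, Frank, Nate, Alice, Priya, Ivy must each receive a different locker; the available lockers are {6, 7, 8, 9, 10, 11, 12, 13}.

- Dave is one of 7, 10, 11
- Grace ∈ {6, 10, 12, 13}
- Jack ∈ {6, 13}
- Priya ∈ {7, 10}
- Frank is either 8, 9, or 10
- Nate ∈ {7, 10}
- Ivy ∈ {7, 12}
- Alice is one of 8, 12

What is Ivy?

12

The 8 variables together cover exactly {6, 7, 8, 9, 10, 11, 12, 13} — 8 values for 8 variables — and 9 appears only in Frank's list, so Frank = 9.
The 7 still-open variables together cover exactly {6, 7, 8, 10, 11, 12, 13} — 7 values for 7 variables — and 8 appears only in Alice's list, so Alice = 8.
The 6 still-open variables together cover exactly {6, 7, 10, 11, 12, 13} — 6 values for 6 variables — and 11 appears only in Dave's list, so Dave = 11.
Nate and Priya share exactly the 2 values {7, 10}; by pigeonhole those values go to them, so strike 7, 10 from Grace, Ivy.
So Ivy = 12.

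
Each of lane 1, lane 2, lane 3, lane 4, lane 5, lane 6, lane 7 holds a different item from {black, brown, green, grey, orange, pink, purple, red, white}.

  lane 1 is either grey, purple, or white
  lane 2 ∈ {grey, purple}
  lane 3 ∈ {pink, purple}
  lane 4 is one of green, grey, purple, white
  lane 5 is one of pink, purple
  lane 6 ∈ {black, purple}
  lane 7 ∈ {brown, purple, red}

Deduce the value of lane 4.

green

The 2 variables lane 3 and lane 5 are confined to {pink, purple}, which locks those values in; drop them from lane 1, lane 2, lane 4, lane 6, lane 7.
lane 2 has just one choice, so lane 2 = grey. Strike grey from lane 1, lane 4.
lane 6 must be black (only option left).
lane 1 must be white (only option left). Strike white from lane 4.
So lane 4 = green.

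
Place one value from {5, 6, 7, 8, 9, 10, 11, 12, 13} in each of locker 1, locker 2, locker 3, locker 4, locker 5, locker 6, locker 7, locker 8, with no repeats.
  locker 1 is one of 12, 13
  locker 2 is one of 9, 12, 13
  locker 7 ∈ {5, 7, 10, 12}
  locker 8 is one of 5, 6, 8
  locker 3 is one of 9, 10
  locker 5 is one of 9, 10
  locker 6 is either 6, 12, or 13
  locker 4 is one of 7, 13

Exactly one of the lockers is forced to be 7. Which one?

The 8 variables draw from only 8 values {5, 6, 7, 8, 9, 10, 12, 13}, so each is used; only locker 8 can be 8, hence locker 8 = 8.
Among the 7 still-open variables, 5 fits only locker 7 (and all 7 values in {5, 6, 7, 9, 10, 12, 13} must be used), so locker 7 = 5.
Among the 6 still-open variables, 6 fits only locker 6 (and all 6 values in {6, 7, 9, 10, 12, 13} must be used), so locker 6 = 6.
The 5 still-open variables draw from only 5 values {7, 9, 10, 12, 13}, so each is used; only locker 4 can be 7, hence locker 4 = 7.

locker 4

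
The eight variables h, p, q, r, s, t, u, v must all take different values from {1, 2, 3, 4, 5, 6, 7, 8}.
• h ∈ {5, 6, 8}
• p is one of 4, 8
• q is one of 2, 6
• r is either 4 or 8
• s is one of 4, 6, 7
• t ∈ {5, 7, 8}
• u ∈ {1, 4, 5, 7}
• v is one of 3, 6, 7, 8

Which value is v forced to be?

The 8 variables together cover exactly {1, 2, 3, 4, 5, 6, 7, 8} — 8 values for 8 variables — and 1 appears only in u's list, so u = 1.
Among the 7 still-open variables, 2 fits only q (and all 7 values in {2, 3, 4, 5, 6, 7, 8} must be used), so q = 2.
Among the 6 still-open variables, 3 fits only v (and all 6 values in {3, 4, 5, 6, 7, 8} must be used), so v = 3.

3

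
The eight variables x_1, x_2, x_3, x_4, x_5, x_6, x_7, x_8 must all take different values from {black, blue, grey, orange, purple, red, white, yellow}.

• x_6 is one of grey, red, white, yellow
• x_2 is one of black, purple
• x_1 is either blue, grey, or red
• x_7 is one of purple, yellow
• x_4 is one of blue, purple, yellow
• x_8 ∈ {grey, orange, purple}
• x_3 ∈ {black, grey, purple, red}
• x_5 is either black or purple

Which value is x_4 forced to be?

blue

The 8 variables together cover exactly {black, blue, grey, orange, purple, red, white, yellow} — 8 values for 8 variables — and orange appears only in x_8's list, so x_8 = orange.
The 7 still-open variables draw from only 7 values {black, blue, grey, purple, red, white, yellow}, so each is used; only x_6 can be white, hence x_6 = white.
x_2 and x_5 between them cover only {black, purple} — a naked pair. Remove those values from x_3, x_4, x_7.
x_7's domain is down to {yellow}, so x_7 = yellow. Eliminate yellow elsewhere: x_4.
So x_4 = blue.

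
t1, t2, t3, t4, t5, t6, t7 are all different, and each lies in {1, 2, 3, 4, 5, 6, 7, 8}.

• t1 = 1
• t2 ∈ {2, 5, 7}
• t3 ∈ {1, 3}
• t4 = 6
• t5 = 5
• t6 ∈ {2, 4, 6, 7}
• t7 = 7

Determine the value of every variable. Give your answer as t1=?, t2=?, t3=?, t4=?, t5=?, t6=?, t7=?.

t1's domain is down to {1}, so t1 = 1. So t3 can't be 1.
That leaves t3 = 3.
t4 must be 6 (only option left). Strike 6 from t6.
t5 has just one choice, so t5 = 5. Strike 5 from t2.
t7 has just one choice, so t7 = 7. So t2, t6 can't be 7.
t2 has just one choice, so t2 = 2. So t6 can't be 2.
t6 has just one choice, so t6 = 4.

t1=1, t2=2, t3=3, t4=6, t5=5, t6=4, t7=7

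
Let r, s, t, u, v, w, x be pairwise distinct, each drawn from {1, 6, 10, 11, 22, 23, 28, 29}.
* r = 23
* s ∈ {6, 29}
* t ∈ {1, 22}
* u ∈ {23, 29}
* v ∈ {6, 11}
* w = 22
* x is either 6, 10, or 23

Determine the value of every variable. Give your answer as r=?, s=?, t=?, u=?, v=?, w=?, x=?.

r has just one choice, so r = 23. Eliminate 23 elsewhere: u, x.
That leaves u = 29. Remove 29 from s.
w has just one choice, so w = 22. Eliminate 22 elsewhere: t.
s has just one choice, so s = 6. Remove 6 from v, x.
t's domain is down to {1}, so t = 1.
v's domain is down to {11}, so v = 11.
That leaves x = 10.

r=23, s=6, t=1, u=29, v=11, w=22, x=10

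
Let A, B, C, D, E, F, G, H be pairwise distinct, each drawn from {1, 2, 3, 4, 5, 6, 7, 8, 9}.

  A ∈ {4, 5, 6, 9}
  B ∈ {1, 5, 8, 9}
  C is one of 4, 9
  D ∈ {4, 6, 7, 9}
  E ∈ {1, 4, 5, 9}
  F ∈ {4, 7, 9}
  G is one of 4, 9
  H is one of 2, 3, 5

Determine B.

8

C and G share exactly the 2 values {4, 9}; by pigeonhole those values go to them, so strike 4, 9 from A, B, D, E, F.
F's domain is down to {7}, so F = 7. Eliminate 7 elsewhere: D.
D must be 6 (only option left). Remove 6 from A.
A must be 5 (only option left). So B, E, H can't be 5.
E's domain is down to {1}, so E = 1. Remove 1 from B.
So B = 8.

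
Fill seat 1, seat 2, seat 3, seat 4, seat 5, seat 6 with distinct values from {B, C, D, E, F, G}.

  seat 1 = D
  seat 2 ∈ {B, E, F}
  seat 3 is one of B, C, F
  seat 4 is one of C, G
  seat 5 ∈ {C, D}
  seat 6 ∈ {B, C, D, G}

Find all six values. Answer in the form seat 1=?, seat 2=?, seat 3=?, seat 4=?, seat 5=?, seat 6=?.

seat 1=D, seat 2=E, seat 3=F, seat 4=G, seat 5=C, seat 6=B

seat 1 must be D (only option left). Strike D from seat 5, seat 6.
seat 5's domain is down to {C}, so seat 5 = C. Strike C from seat 3, seat 4, seat 6.
That leaves seat 4 = G. Strike G from seat 6.
seat 6 must be B (only option left). So seat 2, seat 3 can't be B.
seat 3 must be F (only option left). Strike F from seat 2.
seat 2 must be E (only option left).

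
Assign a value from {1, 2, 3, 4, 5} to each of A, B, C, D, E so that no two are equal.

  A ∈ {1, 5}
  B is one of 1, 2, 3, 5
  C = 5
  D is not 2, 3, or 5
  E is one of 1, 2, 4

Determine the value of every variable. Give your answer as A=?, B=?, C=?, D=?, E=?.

C has just one choice, so C = 5. Eliminate 5 elsewhere: A, B.
A has just one choice, so A = 1. Strike 1 from B, D, E.
That leaves D = 4. Eliminate 4 elsewhere: E.
E's domain is down to {2}, so E = 2. So B can't be 2.
B has just one choice, so B = 3.

A=1, B=3, C=5, D=4, E=2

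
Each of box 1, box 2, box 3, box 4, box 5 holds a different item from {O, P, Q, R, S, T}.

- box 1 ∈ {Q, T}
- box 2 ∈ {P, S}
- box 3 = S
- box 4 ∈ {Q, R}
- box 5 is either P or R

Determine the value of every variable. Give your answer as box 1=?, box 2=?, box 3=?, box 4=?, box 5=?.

box 3's domain is down to {S}, so box 3 = S. Strike S from box 2.
box 2 has just one choice, so box 2 = P. Eliminate P elsewhere: box 5.
That leaves box 5 = R. Remove R from box 4.
box 4 has just one choice, so box 4 = Q. Strike Q from box 1.
box 1 must be T (only option left).

box 1=T, box 2=P, box 3=S, box 4=Q, box 5=R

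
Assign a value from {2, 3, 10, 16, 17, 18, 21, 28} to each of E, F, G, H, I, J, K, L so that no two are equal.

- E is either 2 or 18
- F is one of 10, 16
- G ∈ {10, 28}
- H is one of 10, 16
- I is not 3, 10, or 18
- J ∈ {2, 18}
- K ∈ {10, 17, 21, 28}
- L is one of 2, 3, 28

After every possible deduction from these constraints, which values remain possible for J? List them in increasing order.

2, 18

Among the 8 variables, 3 fits only L (and all 8 values in {2, 3, 10, 16, 17, 18, 21, 28} must be used), so L = 3.
E and J between them cover only {2, 18} — a naked pair. Remove those values from I.
F and H between them cover only {10, 16} — a naked pair. Remove those values from G, I, K.
G must be 28 (only option left). Strike 28 from I, K.
No further eliminations apply; J can still be any of 2, 18.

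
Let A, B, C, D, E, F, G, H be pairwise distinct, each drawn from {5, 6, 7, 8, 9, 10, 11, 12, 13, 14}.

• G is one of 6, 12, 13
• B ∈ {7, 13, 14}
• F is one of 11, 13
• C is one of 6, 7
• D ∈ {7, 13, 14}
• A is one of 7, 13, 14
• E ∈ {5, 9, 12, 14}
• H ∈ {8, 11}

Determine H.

8

A, B, D between them cover only {7, 13, 14} — a naked triple. Remove those values from C, E, F, G.
C must be 6 (only option left). Strike 6 from G.
F must be 11 (only option left). So H can't be 11.
So H = 8.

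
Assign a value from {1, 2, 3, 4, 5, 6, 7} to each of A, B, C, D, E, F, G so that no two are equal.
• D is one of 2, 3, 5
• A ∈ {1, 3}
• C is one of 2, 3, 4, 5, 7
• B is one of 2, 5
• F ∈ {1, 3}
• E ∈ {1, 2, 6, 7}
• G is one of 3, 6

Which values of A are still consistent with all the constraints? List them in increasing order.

1, 3

The 7 variables together cover exactly {1, 2, 3, 4, 5, 6, 7} — 7 values for 7 variables — and 4 appears only in C's list, so C = 4.
The 6 still-open variables draw from only 6 values {1, 2, 3, 5, 6, 7}, so each is used; only E can be 7, hence E = 7.
The 5 still-open variables draw from only 5 values {1, 2, 3, 5, 6}, so each is used; only G can be 6, hence G = 6.
A and F share exactly the 2 values {1, 3}; by pigeonhole those values go to them, so strike 1, 3 from D.
No further eliminations apply; A can still be any of 1, 3.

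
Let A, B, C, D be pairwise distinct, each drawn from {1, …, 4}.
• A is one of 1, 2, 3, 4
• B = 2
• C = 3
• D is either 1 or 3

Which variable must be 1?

B must be 2 (only option left). Strike 2 from A.
C's domain is down to {3}, so C = 3. Remove 3 from A, D.
So 1 goes to D.

D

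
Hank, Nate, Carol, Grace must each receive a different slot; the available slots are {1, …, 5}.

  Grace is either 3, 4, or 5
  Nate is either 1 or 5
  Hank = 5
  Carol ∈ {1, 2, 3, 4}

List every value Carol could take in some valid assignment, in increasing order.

Hank has just one choice, so Hank = 5. Remove 5 from Nate, Grace.
That leaves Nate = 1. Eliminate 1 elsewhere: Carol.
No further eliminations apply; Carol can still be any of 2, 3, 4.

2, 3, 4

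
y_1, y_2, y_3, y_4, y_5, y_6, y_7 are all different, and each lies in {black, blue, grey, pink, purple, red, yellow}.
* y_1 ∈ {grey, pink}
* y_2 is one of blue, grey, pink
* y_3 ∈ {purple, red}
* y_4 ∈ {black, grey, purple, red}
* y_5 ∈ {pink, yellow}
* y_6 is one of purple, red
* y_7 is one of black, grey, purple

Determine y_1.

The 7 variables together cover exactly {black, blue, grey, pink, purple, red, yellow} — 7 values for 7 variables — and blue appears only in y_2's list, so y_2 = blue.
The 6 still-open variables draw from only 6 values {black, grey, pink, purple, red, yellow}, so each is used; only y_5 can be yellow, hence y_5 = yellow.
The 5 still-open variables draw from only 5 values {black, grey, pink, purple, red}, so each is used; only y_1 can be pink, hence y_1 = pink.

pink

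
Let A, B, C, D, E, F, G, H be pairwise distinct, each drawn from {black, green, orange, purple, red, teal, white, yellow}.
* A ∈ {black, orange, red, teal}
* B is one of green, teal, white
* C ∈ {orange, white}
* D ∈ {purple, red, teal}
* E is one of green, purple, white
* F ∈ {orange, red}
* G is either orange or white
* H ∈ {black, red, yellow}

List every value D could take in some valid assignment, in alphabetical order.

purple, teal

Among the 8 variables, yellow fits only H (and all 8 values in {black, green, orange, purple, red, teal, white, yellow} must be used), so H = yellow.
The 7 still-open variables draw from only 7 values {black, green, orange, purple, red, teal, white}, so each is used; only A can be black, hence A = black.
C and G share exactly the 2 values {orange, white}; by pigeonhole those values go to them, so strike orange, white from B, E, F.
F's domain is down to {red}, so F = red. Eliminate red elsewhere: D.
No further eliminations apply; D can still be any of purple, teal.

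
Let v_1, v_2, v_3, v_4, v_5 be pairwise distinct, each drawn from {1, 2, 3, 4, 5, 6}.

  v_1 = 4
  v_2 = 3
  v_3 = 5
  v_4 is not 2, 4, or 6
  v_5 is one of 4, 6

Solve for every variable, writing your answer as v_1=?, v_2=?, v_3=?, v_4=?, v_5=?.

v_1 has just one choice, so v_1 = 4. Strike 4 from v_5.
v_2 has just one choice, so v_2 = 3. Remove 3 from v_4.
v_3's domain is down to {5}, so v_3 = 5. Strike 5 from v_4.
v_4 has just one choice, so v_4 = 1.
v_5 has just one choice, so v_5 = 6.

v_1=4, v_2=3, v_3=5, v_4=1, v_5=6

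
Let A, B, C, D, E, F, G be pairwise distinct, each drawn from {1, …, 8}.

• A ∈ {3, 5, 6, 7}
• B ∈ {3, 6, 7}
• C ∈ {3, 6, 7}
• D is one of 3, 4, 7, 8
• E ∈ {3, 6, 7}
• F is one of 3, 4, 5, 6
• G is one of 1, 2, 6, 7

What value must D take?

8

B, C, E share exactly the 3 values {3, 6, 7}; by pigeonhole those values go to them, so strike 3, 6, 7 from A, D, F, G.
That leaves A = 5. Remove 5 from F.
F has just one choice, so F = 4. Strike 4 from D.
So D = 8.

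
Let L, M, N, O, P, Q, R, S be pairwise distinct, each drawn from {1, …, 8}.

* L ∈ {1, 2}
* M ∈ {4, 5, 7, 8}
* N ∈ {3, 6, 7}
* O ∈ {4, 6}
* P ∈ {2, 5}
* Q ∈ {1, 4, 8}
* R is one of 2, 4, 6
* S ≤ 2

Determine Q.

8

The 8 variables together cover exactly {1, 2, 3, 4, 5, 6, 7, 8} — 8 values for 8 variables — and 3 appears only in N's list, so N = 3.
Among the 7 still-open variables, 7 fits only M (and all 7 values in {1, 2, 4, 5, 6, 7, 8} must be used), so M = 7.
The 6 still-open variables draw from only 6 values {1, 2, 4, 5, 6, 8}, so each is used; only P can be 5, hence P = 5.
The 5 still-open variables draw from only 5 values {1, 2, 4, 6, 8}, so each is used; only Q can be 8, hence Q = 8.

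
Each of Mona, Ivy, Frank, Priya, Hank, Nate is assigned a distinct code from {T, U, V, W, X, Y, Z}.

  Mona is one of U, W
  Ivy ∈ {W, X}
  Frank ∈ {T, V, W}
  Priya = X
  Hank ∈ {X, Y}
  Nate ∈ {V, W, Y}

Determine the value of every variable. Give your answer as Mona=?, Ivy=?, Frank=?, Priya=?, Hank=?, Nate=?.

Priya's domain is down to {X}, so Priya = X. Remove X from Ivy, Hank.
Hank has just one choice, so Hank = Y. Strike Y from Nate.
Ivy must be W (only option left). Strike W from Mona, Frank, Nate.
Nate's domain is down to {V}, so Nate = V. Strike V from Frank.
That leaves Mona = U.
Frank has just one choice, so Frank = T.

Mona=U, Ivy=W, Frank=T, Priya=X, Hank=Y, Nate=V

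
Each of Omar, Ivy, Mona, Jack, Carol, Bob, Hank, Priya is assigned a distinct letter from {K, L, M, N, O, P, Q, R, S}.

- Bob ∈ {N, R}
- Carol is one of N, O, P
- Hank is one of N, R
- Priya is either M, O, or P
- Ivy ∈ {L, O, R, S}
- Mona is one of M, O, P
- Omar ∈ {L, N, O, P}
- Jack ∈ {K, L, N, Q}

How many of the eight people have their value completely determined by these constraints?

2

The 2 variables Bob and Hank are confined to {N, R}, which locks those values in; drop them from Omar, Ivy, Jack, Carol.
Mona, Carol, Priya between them cover only {M, O, P} — a naked triple. Remove those values from Omar, Ivy.
That leaves Omar = L. Eliminate L elsewhere: Ivy, Jack.
Ivy's domain is down to {S}, so Ivy = S.
Determined: Omar=L, Ivy=S. The other people each still have more than one consistent value. That makes 2.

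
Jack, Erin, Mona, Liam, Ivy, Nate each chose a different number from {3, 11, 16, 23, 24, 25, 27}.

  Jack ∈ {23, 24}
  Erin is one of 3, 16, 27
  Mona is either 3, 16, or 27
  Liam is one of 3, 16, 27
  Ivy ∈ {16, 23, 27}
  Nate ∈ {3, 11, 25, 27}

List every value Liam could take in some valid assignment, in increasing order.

The 3 variables Erin, Mona, Liam are confined to {3, 16, 27}, which locks those values in; drop them from Ivy, Nate.
That leaves Ivy = 23. Eliminate 23 elsewhere: Jack.
Jack has just one choice, so Jack = 24.
No further eliminations apply; Liam can still be any of 3, 16, 27.

3, 16, 27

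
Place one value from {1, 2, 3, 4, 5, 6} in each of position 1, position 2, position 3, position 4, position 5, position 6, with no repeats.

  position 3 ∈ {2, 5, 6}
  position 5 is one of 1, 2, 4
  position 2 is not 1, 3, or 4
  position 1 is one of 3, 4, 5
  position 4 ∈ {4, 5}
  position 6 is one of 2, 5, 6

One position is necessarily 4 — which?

position 4

The 6 variables together cover exactly {1, 2, 3, 4, 5, 6} — 6 values for 6 variables — and 1 appears only in position 5's list, so position 5 = 1.
Among the 5 still-open variables, 3 fits only position 1 (and all 5 values in {2, 3, 4, 5, 6} must be used), so position 1 = 3.
The 4 still-open variables together cover exactly {2, 4, 5, 6} — 4 values for 4 variables — and 4 appears only in position 4's list, so position 4 = 4.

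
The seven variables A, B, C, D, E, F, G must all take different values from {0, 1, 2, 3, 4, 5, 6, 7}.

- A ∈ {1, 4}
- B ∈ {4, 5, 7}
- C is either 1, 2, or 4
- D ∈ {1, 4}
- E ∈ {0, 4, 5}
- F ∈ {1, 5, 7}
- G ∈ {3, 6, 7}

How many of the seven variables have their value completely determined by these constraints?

2

A and D between them cover only {1, 4} — a naked pair. Remove those values from B, C, E, F.
That leaves C = 2.
B and F share exactly the 2 values {5, 7}; by pigeonhole those values go to them, so strike 5, 7 from E, G.
E has just one choice, so E = 0.
Determined: C=2, E=0. The other variables each still have more than one consistent value. That makes 2.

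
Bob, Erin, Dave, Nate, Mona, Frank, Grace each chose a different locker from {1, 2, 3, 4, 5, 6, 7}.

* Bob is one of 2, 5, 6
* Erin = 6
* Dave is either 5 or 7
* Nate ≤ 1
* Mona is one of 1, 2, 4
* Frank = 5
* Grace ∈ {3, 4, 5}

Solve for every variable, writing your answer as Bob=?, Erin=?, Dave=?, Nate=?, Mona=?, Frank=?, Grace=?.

Bob=2, Erin=6, Dave=7, Nate=1, Mona=4, Frank=5, Grace=3

Erin must be 6 (only option left). Eliminate 6 elsewhere: Bob.
That leaves Nate = 1. Remove 1 from Mona.
That leaves Frank = 5. Remove 5 from Bob, Dave, Grace.
Bob's domain is down to {2}, so Bob = 2. So Mona can't be 2.
Dave must be 7 (only option left).
Mona's domain is down to {4}, so Mona = 4. Remove 4 from Grace.
That leaves Grace = 3.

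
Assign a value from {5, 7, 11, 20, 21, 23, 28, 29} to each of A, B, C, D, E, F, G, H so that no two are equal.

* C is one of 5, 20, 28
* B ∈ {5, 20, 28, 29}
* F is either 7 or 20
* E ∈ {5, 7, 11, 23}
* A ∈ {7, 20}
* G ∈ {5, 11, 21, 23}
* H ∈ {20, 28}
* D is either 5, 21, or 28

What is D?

Among the 8 variables, 29 fits only B (and all 8 values in {5, 7, 11, 20, 21, 23, 28, 29} must be used), so B = 29.
A and F share exactly the 2 values {7, 20}; by pigeonhole those values go to them, so strike 7, 20 from C, E, H.
H has just one choice, so H = 28. Remove 28 from C, D.
C must be 5 (only option left). Eliminate 5 elsewhere: D, E, G.
So D = 21.

21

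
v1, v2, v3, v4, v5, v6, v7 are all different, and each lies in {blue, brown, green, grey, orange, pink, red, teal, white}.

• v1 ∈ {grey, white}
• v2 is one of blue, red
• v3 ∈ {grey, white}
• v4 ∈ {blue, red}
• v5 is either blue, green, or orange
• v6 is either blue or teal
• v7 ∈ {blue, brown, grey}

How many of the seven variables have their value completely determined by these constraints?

2

v1 and v3 between them cover only {grey, white} — a naked pair. Remove those values from v7.
The 2 variables v2 and v4 are confined to {blue, red}, which locks those values in; drop them from v5, v6, v7.
That leaves v6 = teal.
v7 has just one choice, so v7 = brown.
Determined: v6=teal, v7=brown. The other variables each still have more than one consistent value. That makes 2.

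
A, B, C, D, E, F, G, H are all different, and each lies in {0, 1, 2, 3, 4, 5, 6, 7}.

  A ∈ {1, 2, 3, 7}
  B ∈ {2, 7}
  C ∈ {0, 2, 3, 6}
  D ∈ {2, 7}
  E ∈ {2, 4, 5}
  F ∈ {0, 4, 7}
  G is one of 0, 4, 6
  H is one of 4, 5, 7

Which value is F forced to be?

The 8 variables draw from only 8 values {0, 1, 2, 3, 4, 5, 6, 7}, so each is used; only A can be 1, hence A = 1.
The 7 still-open variables draw from only 7 values {0, 2, 3, 4, 5, 6, 7}, so each is used; only C can be 3, hence C = 3.
Among the 6 still-open variables, 6 fits only G (and all 6 values in {0, 2, 4, 5, 6, 7} must be used), so G = 6.
Among the 5 still-open variables, 0 fits only F (and all 5 values in {0, 2, 4, 5, 7} must be used), so F = 0.

0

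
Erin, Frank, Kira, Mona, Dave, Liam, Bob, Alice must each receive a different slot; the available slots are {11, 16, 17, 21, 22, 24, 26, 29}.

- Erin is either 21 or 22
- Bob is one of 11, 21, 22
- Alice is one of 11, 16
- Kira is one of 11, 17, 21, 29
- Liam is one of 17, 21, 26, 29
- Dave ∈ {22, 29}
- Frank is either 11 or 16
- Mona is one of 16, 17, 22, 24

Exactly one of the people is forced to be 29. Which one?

The 8 variables draw from only 8 values {11, 16, 17, 21, 22, 24, 26, 29}, so each is used; only Mona can be 24, hence Mona = 24.
Among the 7 still-open variables, 26 fits only Liam (and all 7 values in {11, 16, 17, 21, 22, 26, 29} must be used), so Liam = 26.
Among the 6 still-open variables, 17 fits only Kira (and all 6 values in {11, 16, 17, 21, 22, 29} must be used), so Kira = 17.
The 5 still-open variables together cover exactly {11, 16, 21, 22, 29} — 5 values for 5 variables — and 29 appears only in Dave's list, so Dave = 29.

Dave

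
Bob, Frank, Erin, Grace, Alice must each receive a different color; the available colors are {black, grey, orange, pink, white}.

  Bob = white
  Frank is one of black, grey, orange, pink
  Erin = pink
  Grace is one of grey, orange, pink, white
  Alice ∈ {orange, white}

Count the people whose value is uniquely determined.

Bob has just one choice, so Bob = white. Eliminate white elsewhere: Grace, Alice.
Erin's domain is down to {pink}, so Erin = pink. Strike pink from Frank, Grace.
Alice must be orange (only option left). So Frank, Grace can't be orange.
That leaves Grace = grey. Strike grey from Frank.
That leaves Frank = black.
Every person is fixed: Bob=white, Frank=black, Erin=pink, Grace=grey, Alice=orange. That makes 5.

5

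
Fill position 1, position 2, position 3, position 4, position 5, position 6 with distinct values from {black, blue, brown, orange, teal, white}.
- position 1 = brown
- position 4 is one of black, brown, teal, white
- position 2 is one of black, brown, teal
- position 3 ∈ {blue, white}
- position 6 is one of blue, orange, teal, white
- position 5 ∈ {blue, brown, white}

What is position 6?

position 1 has just one choice, so position 1 = brown. Remove brown from position 2, position 4, position 5.
The 5 still-open variables draw from only 5 values {black, blue, orange, teal, white}, so each is used; only position 6 can be orange, hence position 6 = orange.

orange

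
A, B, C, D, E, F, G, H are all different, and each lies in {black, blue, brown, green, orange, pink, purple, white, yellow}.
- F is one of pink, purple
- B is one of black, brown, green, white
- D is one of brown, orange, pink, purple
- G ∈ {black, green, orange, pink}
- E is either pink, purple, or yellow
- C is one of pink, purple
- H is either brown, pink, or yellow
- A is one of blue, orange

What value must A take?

blue

The 2 variables C and F are confined to {pink, purple}, which locks those values in; drop them from D, E, G, H.
E's domain is down to {yellow}, so E = yellow. So H can't be yellow.
H has just one choice, so H = brown. Remove brown from B, D.
D must be orange (only option left). Remove orange from A, G.
So A = blue.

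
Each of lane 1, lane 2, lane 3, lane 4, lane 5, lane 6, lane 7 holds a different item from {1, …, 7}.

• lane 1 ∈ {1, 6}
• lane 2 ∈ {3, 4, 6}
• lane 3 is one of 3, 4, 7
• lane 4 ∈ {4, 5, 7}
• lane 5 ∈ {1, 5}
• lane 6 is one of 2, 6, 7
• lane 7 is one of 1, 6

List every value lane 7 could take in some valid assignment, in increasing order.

1, 6

The 7 variables draw from only 7 values {1, 2, 3, 4, 5, 6, 7}, so each is used; only lane 6 can be 2, hence lane 6 = 2.
lane 1 and lane 7 between them cover only {1, 6} — a naked pair. Remove those values from lane 2, lane 5.
lane 5 must be 5 (only option left). So lane 4 can't be 5.
No further eliminations apply; lane 7 can still be any of 1, 6.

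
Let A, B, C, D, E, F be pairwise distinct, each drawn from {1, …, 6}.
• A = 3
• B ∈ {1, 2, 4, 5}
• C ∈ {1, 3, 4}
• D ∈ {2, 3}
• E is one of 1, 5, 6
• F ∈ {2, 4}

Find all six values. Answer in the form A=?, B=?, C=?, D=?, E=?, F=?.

A has just one choice, so A = 3. Remove 3 from C, D.
D has just one choice, so D = 2. Remove 2 from B, F.
F's domain is down to {4}, so F = 4. Remove 4 from B, C.
C's domain is down to {1}, so C = 1. So B, E can't be 1.
That leaves B = 5. So E can't be 5.
E has just one choice, so E = 6.

A=3, B=5, C=1, D=2, E=6, F=4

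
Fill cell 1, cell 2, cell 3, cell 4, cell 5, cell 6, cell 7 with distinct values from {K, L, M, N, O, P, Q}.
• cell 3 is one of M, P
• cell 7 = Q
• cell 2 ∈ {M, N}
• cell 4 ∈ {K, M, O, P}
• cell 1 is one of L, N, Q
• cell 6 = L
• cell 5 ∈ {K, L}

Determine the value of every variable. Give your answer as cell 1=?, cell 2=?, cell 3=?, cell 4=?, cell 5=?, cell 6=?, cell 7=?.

cell 6 has just one choice, so cell 6 = L. So cell 1, cell 5 can't be L.
cell 7 must be Q (only option left). So cell 1 can't be Q.
cell 1's domain is down to {N}, so cell 1 = N. Eliminate N elsewhere: cell 2.
cell 2 must be M (only option left). So cell 3, cell 4 can't be M.
cell 3 has just one choice, so cell 3 = P. Remove P from cell 4.
cell 5 must be K (only option left). Eliminate K elsewhere: cell 4.
cell 4's domain is down to {O}, so cell 4 = O.

cell 1=N, cell 2=M, cell 3=P, cell 4=O, cell 5=K, cell 6=L, cell 7=Q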